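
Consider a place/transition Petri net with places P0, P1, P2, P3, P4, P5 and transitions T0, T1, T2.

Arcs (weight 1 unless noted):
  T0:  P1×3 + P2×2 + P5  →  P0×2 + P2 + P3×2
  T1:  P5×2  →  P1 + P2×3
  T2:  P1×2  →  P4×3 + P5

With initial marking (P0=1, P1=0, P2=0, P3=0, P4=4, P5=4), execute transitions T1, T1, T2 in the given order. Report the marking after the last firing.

(P0=1, P1=0, P2=6, P3=0, P4=7, P5=1)

step 1: fire T1:  (P0=1, P1=0, P2=0, P3=0, P4=4, P5=4) → (P0=1, P1=1, P2=3, P3=0, P4=4, P5=2)
step 2: fire T1:  (P0=1, P1=1, P2=3, P3=0, P4=4, P5=2) → (P0=1, P1=2, P2=6, P3=0, P4=4, P5=0)
step 3: fire T2:  (P0=1, P1=2, P2=6, P3=0, P4=4, P5=0) → (P0=1, P1=0, P2=6, P3=0, P4=7, P5=1)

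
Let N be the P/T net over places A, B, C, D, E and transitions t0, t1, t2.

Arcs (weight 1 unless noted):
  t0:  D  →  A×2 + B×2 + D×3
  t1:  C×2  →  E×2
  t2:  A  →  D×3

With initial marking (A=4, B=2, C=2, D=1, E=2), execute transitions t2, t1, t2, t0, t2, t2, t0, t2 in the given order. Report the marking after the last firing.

(A=3, B=6, C=0, D=20, E=4)

step 1: fire t2:  (A=4, B=2, C=2, D=1, E=2) → (A=3, B=2, C=2, D=4, E=2)
step 2: fire t1:  (A=3, B=2, C=2, D=4, E=2) → (A=3, B=2, C=0, D=4, E=4)
step 3: fire t2:  (A=3, B=2, C=0, D=4, E=4) → (A=2, B=2, C=0, D=7, E=4)
step 4: fire t0:  (A=2, B=2, C=0, D=7, E=4) → (A=4, B=4, C=0, D=9, E=4)
step 5: fire t2:  (A=4, B=4, C=0, D=9, E=4) → (A=3, B=4, C=0, D=12, E=4)
step 6: fire t2:  (A=3, B=4, C=0, D=12, E=4) → (A=2, B=4, C=0, D=15, E=4)
step 7: fire t0:  (A=2, B=4, C=0, D=15, E=4) → (A=4, B=6, C=0, D=17, E=4)
step 8: fire t2:  (A=4, B=6, C=0, D=17, E=4) → (A=3, B=6, C=0, D=20, E=4)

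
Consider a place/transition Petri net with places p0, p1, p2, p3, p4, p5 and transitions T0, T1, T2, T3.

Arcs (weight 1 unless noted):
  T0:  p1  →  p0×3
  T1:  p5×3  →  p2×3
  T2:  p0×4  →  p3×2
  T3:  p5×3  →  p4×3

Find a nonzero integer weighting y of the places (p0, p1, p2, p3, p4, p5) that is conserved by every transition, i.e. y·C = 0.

y = (p0:1, p1:3, p2:0, p3:2, p4:0, p5:0)

Incidence matrix C (rows=places, cols=transitions):
       T0   T1   T2   T3
   p0   3    0   -4    0
   p1  -1    0    0    0
   p2   0    3    0    0
   p3   0    0    2    0
   p4   0    0    0    3
   p5   0   -3    0   -3

Candidate y = [1, 3, 0, 2, 0, 0]; check y·C column-wise:
  col T0: 1·3 + 3·-1 + 2·0 = 0
  col T1: 1·0 + 3·0 + 0·3 + 2·0 + 0·-3 = 0
  col T2: 1·-4 + 3·0 + 2·2 = 0
  col T3: 1·0 + 3·0 + 2·0 + 0·3 + 0·-3 = 0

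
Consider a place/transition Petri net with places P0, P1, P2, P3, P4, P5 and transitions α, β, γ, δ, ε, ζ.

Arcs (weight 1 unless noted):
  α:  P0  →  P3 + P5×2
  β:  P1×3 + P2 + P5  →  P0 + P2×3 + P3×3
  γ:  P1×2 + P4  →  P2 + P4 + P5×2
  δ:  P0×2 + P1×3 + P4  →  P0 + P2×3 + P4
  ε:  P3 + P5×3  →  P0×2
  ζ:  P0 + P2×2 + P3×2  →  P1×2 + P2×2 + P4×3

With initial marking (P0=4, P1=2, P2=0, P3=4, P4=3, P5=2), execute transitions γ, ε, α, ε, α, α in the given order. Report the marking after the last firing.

(P0=5, P1=0, P2=1, P3=5, P4=3, P5=4)

step 1: fire γ:  (P0=4, P1=2, P2=0, P3=4, P4=3, P5=2) → (P0=4, P1=0, P2=1, P3=4, P4=3, P5=4)
step 2: fire ε:  (P0=4, P1=0, P2=1, P3=4, P4=3, P5=4) → (P0=6, P1=0, P2=1, P3=3, P4=3, P5=1)
step 3: fire α:  (P0=6, P1=0, P2=1, P3=3, P4=3, P5=1) → (P0=5, P1=0, P2=1, P3=4, P4=3, P5=3)
step 4: fire ε:  (P0=5, P1=0, P2=1, P3=4, P4=3, P5=3) → (P0=7, P1=0, P2=1, P3=3, P4=3, P5=0)
step 5: fire α:  (P0=7, P1=0, P2=1, P3=3, P4=3, P5=0) → (P0=6, P1=0, P2=1, P3=4, P4=3, P5=2)
step 6: fire α:  (P0=6, P1=0, P2=1, P3=4, P4=3, P5=2) → (P0=5, P1=0, P2=1, P3=5, P4=3, P5=4)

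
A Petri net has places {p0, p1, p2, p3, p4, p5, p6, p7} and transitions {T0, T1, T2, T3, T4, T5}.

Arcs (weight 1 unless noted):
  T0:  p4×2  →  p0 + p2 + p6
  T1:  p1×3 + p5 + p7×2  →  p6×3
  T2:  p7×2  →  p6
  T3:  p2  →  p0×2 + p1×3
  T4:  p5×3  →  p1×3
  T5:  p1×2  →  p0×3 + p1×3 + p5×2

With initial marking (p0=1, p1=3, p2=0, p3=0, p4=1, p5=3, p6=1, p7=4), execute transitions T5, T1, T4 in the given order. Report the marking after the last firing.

step 1: fire T5:  (p0=1, p1=3, p2=0, p3=0, p4=1, p5=3, p6=1, p7=4) → (p0=4, p1=4, p2=0, p3=0, p4=1, p5=5, p6=1, p7=4)
step 2: fire T1:  (p0=4, p1=4, p2=0, p3=0, p4=1, p5=5, p6=1, p7=4) → (p0=4, p1=1, p2=0, p3=0, p4=1, p5=4, p6=4, p7=2)
step 3: fire T4:  (p0=4, p1=1, p2=0, p3=0, p4=1, p5=4, p6=4, p7=2) → (p0=4, p1=4, p2=0, p3=0, p4=1, p5=1, p6=4, p7=2)

(p0=4, p1=4, p2=0, p3=0, p4=1, p5=1, p6=4, p7=2)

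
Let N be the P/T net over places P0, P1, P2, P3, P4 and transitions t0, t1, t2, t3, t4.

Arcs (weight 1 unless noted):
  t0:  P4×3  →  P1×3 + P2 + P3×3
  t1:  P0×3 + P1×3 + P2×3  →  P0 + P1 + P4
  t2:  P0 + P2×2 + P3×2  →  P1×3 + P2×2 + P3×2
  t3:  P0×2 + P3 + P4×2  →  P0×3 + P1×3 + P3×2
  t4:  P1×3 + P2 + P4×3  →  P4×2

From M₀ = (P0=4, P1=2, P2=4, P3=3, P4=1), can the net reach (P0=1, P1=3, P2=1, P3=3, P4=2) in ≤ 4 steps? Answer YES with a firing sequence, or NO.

step 1: fire t2:  (P0=4, P1=2, P2=4, P3=3, P4=1) → (P0=3, P1=5, P2=4, P3=3, P4=1)
step 2: fire t1:  (P0=3, P1=5, P2=4, P3=3, P4=1) → (P0=1, P1=3, P2=1, P3=3, P4=2)

YES — reachable via ⟨t2, t1⟩ (2 firings)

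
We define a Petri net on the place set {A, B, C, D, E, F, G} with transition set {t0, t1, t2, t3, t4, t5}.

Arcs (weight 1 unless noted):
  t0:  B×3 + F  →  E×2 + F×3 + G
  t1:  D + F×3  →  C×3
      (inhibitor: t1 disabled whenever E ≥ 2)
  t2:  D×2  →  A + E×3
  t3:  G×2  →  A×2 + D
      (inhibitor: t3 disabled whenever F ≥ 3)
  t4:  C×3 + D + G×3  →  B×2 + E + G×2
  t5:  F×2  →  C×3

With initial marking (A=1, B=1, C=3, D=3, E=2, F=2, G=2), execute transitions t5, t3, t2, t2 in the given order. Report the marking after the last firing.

step 1: fire t5:  (A=1, B=1, C=3, D=3, E=2, F=2, G=2) → (A=1, B=1, C=6, D=3, E=2, F=0, G=2)
step 2: fire t3:  (A=1, B=1, C=6, D=3, E=2, F=0, G=2) → (A=3, B=1, C=6, D=4, E=2, F=0, G=0)
step 3: fire t2:  (A=3, B=1, C=6, D=4, E=2, F=0, G=0) → (A=4, B=1, C=6, D=2, E=5, F=0, G=0)
step 4: fire t2:  (A=4, B=1, C=6, D=2, E=5, F=0, G=0) → (A=5, B=1, C=6, D=0, E=8, F=0, G=0)

(A=5, B=1, C=6, D=0, E=8, F=0, G=0)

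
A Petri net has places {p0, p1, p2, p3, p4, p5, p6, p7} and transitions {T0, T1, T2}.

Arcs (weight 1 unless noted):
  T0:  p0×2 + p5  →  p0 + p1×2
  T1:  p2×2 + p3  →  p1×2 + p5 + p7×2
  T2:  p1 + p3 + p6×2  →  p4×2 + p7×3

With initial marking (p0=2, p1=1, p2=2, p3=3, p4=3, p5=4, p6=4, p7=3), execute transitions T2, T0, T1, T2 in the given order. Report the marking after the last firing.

(p0=1, p1=3, p2=0, p3=0, p4=7, p5=4, p6=0, p7=11)

step 1: fire T2:  (p0=2, p1=1, p2=2, p3=3, p4=3, p5=4, p6=4, p7=3) → (p0=2, p1=0, p2=2, p3=2, p4=5, p5=4, p6=2, p7=6)
step 2: fire T0:  (p0=2, p1=0, p2=2, p3=2, p4=5, p5=4, p6=2, p7=6) → (p0=1, p1=2, p2=2, p3=2, p4=5, p5=3, p6=2, p7=6)
step 3: fire T1:  (p0=1, p1=2, p2=2, p3=2, p4=5, p5=3, p6=2, p7=6) → (p0=1, p1=4, p2=0, p3=1, p4=5, p5=4, p6=2, p7=8)
step 4: fire T2:  (p0=1, p1=4, p2=0, p3=1, p4=5, p5=4, p6=2, p7=8) → (p0=1, p1=3, p2=0, p3=0, p4=7, p5=4, p6=0, p7=11)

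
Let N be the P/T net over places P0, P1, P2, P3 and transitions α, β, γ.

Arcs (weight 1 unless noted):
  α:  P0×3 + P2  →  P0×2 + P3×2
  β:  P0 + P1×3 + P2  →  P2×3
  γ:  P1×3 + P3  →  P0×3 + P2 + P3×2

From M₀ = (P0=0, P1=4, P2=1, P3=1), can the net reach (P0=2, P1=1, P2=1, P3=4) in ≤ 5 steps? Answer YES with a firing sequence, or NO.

YES — reachable via ⟨γ, α⟩ (2 firings)

step 1: fire γ:  (P0=0, P1=4, P2=1, P3=1) → (P0=3, P1=1, P2=2, P3=2)
step 2: fire α:  (P0=3, P1=1, P2=2, P3=2) → (P0=2, P1=1, P2=1, P3=4)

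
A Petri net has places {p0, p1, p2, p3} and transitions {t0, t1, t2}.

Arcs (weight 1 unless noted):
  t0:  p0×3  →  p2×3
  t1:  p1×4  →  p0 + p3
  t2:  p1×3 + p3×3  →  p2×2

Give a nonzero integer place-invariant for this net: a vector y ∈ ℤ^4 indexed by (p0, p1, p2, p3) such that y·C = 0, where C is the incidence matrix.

Incidence matrix C (rows=places, cols=transitions):
       t0   t1   t2
   p0  -3    1    0
   p1   0   -4   -3
   p2   3    0    2
   p3   0    1   -3

Candidate y = [3, 1, 3, 1]; check y·C column-wise:
  col t0: 3·-3 + 1·0 + 3·3 + 1·0 = 0
  col t1: 3·1 + 1·-4 + 3·0 + 1·1 = 0
  col t2: 3·0 + 1·-3 + 3·2 + 1·-3 = 0

y = (p0:3, p1:1, p2:3, p3:1)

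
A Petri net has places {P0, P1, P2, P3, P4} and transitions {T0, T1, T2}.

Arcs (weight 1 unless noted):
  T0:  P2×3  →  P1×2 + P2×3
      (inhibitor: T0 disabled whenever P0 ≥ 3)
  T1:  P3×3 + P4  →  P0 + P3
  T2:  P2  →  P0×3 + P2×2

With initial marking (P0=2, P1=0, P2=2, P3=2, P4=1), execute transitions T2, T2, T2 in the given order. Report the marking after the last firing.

(P0=11, P1=0, P2=5, P3=2, P4=1)

step 1: fire T2:  (P0=2, P1=0, P2=2, P3=2, P4=1) → (P0=5, P1=0, P2=3, P3=2, P4=1)
step 2: fire T2:  (P0=5, P1=0, P2=3, P3=2, P4=1) → (P0=8, P1=0, P2=4, P3=2, P4=1)
step 3: fire T2:  (P0=8, P1=0, P2=4, P3=2, P4=1) → (P0=11, P1=0, P2=5, P3=2, P4=1)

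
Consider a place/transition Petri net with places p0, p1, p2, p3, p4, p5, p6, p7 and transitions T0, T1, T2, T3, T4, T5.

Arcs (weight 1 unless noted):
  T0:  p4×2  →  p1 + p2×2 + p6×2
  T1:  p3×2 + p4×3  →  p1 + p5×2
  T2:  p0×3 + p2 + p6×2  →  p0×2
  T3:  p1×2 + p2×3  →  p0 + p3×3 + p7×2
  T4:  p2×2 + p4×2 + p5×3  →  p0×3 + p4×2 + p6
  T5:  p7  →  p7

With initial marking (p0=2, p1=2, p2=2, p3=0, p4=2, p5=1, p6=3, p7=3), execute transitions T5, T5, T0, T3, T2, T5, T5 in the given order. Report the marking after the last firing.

step 1: fire T5:  (p0=2, p1=2, p2=2, p3=0, p4=2, p5=1, p6=3, p7=3) → (p0=2, p1=2, p2=2, p3=0, p4=2, p5=1, p6=3, p7=3)
step 2: fire T5:  (p0=2, p1=2, p2=2, p3=0, p4=2, p5=1, p6=3, p7=3) → (p0=2, p1=2, p2=2, p3=0, p4=2, p5=1, p6=3, p7=3)
step 3: fire T0:  (p0=2, p1=2, p2=2, p3=0, p4=2, p5=1, p6=3, p7=3) → (p0=2, p1=3, p2=4, p3=0, p4=0, p5=1, p6=5, p7=3)
step 4: fire T3:  (p0=2, p1=3, p2=4, p3=0, p4=0, p5=1, p6=5, p7=3) → (p0=3, p1=1, p2=1, p3=3, p4=0, p5=1, p6=5, p7=5)
step 5: fire T2:  (p0=3, p1=1, p2=1, p3=3, p4=0, p5=1, p6=5, p7=5) → (p0=2, p1=1, p2=0, p3=3, p4=0, p5=1, p6=3, p7=5)
step 6: fire T5:  (p0=2, p1=1, p2=0, p3=3, p4=0, p5=1, p6=3, p7=5) → (p0=2, p1=1, p2=0, p3=3, p4=0, p5=1, p6=3, p7=5)
step 7: fire T5:  (p0=2, p1=1, p2=0, p3=3, p4=0, p5=1, p6=3, p7=5) → (p0=2, p1=1, p2=0, p3=3, p4=0, p5=1, p6=3, p7=5)

(p0=2, p1=1, p2=0, p3=3, p4=0, p5=1, p6=3, p7=5)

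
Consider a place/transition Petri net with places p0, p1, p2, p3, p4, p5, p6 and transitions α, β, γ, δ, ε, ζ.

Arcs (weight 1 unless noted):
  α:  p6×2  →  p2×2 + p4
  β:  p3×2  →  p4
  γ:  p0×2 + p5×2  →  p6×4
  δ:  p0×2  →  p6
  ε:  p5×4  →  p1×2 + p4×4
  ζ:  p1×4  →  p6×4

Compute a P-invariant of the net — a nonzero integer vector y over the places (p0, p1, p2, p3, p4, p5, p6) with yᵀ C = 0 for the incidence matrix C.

Incidence matrix C (rows=places, cols=transitions):
        α    β    γ    δ    ε    ζ
   p0   0    0   -2   -2    0    0
   p1   0    0    0    0    2   -4
   p2   2    0    0    0    0    0
   p3   0   -2    0    0    0    0
   p4   1    1    0    0    4    0
   p5   0    0   -2    0   -4    0
   p6  -2    0    4    1    0    4

Candidate y = [1, 2, 1, 1, 2, 3, 2]; check y·C column-wise:
  col α: 1·0 + 2·0 + 1·2 + 1·0 + 2·1 + 3·0 + 2·-2 = 0
  col β: 1·0 + 2·0 + 1·0 + 1·-2 + 2·1 + 3·0 + 2·0 = 0
  col γ: 1·-2 + 2·0 + 1·0 + 1·0 + 2·0 + 3·-2 + 2·4 = 0
  col δ: 1·-2 + 2·0 + 1·0 + 1·0 + 2·0 + 3·0 + 2·1 = 0
  col ε: 1·0 + 2·2 + 1·0 + 1·0 + 2·4 + 3·-4 + 2·0 = 0
  col ζ: 1·0 + 2·-4 + 1·0 + 1·0 + 2·0 + 3·0 + 2·4 = 0

y = (p0:1, p1:2, p2:1, p3:1, p4:2, p5:3, p6:2)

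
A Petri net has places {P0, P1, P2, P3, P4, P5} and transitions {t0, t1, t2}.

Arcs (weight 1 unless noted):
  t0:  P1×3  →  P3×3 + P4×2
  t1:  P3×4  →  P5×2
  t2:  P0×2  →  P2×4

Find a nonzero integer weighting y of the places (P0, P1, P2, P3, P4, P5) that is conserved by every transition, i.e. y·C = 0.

y = (P0:2, P1:0, P2:1, P3:0, P4:0, P5:0)

Incidence matrix C (rows=places, cols=transitions):
       t0   t1   t2
   P0   0    0   -2
   P1  -3    0    0
   P2   0    0    4
   P3   3   -4    0
   P4   2    0    0
   P5   0    2    0

Candidate y = [2, 0, 1, 0, 0, 0]; check y·C column-wise:
  col t0: 2·0 + 0·-3 + 1·0 + 0·3 + 0·2 = 0
  col t1: 2·0 + 1·0 + 0·-4 + 0·2 = 0
  col t2: 2·-2 + 1·4 = 0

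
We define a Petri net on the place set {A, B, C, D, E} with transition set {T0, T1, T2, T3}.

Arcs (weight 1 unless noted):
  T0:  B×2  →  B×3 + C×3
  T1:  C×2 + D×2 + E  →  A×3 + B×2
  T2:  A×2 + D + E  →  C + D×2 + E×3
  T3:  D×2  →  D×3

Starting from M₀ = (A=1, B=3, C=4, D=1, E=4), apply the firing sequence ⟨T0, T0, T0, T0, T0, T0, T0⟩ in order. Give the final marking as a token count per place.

(A=1, B=10, C=25, D=1, E=4)

step 1: fire T0:  (A=1, B=3, C=4, D=1, E=4) → (A=1, B=4, C=7, D=1, E=4)
step 2: fire T0:  (A=1, B=4, C=7, D=1, E=4) → (A=1, B=5, C=10, D=1, E=4)
step 3: fire T0:  (A=1, B=5, C=10, D=1, E=4) → (A=1, B=6, C=13, D=1, E=4)
step 4: fire T0:  (A=1, B=6, C=13, D=1, E=4) → (A=1, B=7, C=16, D=1, E=4)
step 5: fire T0:  (A=1, B=7, C=16, D=1, E=4) → (A=1, B=8, C=19, D=1, E=4)
step 6: fire T0:  (A=1, B=8, C=19, D=1, E=4) → (A=1, B=9, C=22, D=1, E=4)
step 7: fire T0:  (A=1, B=9, C=22, D=1, E=4) → (A=1, B=10, C=25, D=1, E=4)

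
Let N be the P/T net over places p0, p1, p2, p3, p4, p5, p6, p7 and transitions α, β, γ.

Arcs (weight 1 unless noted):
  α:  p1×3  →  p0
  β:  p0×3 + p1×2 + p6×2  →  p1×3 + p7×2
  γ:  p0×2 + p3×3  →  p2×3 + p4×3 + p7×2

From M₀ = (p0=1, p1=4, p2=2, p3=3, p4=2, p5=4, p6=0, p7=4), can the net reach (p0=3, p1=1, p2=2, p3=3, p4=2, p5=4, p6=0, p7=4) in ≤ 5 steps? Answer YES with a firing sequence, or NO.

depth 0: 1 marking
depth 1: 2 markings reached so far
depth 2: 3 markings reached so far
depth 3: 3 markings reached so far
(frontier empty at depth 3; search complete)
target is not among the 3 markings reachable within 5 steps

NO — not reachable within 5 firings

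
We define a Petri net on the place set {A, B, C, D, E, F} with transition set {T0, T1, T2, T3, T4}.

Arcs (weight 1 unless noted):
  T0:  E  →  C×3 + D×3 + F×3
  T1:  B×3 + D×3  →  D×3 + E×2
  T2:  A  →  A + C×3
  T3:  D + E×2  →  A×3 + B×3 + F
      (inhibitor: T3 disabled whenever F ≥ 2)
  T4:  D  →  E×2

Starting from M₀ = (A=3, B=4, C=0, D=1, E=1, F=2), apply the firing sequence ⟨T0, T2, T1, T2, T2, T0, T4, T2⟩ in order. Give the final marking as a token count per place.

(A=3, B=1, C=18, D=6, E=3, F=8)

step 1: fire T0:  (A=3, B=4, C=0, D=1, E=1, F=2) → (A=3, B=4, C=3, D=4, E=0, F=5)
step 2: fire T2:  (A=3, B=4, C=3, D=4, E=0, F=5) → (A=3, B=4, C=6, D=4, E=0, F=5)
step 3: fire T1:  (A=3, B=4, C=6, D=4, E=0, F=5) → (A=3, B=1, C=6, D=4, E=2, F=5)
step 4: fire T2:  (A=3, B=1, C=6, D=4, E=2, F=5) → (A=3, B=1, C=9, D=4, E=2, F=5)
step 5: fire T2:  (A=3, B=1, C=9, D=4, E=2, F=5) → (A=3, B=1, C=12, D=4, E=2, F=5)
step 6: fire T0:  (A=3, B=1, C=12, D=4, E=2, F=5) → (A=3, B=1, C=15, D=7, E=1, F=8)
step 7: fire T4:  (A=3, B=1, C=15, D=7, E=1, F=8) → (A=3, B=1, C=15, D=6, E=3, F=8)
step 8: fire T2:  (A=3, B=1, C=15, D=6, E=3, F=8) → (A=3, B=1, C=18, D=6, E=3, F=8)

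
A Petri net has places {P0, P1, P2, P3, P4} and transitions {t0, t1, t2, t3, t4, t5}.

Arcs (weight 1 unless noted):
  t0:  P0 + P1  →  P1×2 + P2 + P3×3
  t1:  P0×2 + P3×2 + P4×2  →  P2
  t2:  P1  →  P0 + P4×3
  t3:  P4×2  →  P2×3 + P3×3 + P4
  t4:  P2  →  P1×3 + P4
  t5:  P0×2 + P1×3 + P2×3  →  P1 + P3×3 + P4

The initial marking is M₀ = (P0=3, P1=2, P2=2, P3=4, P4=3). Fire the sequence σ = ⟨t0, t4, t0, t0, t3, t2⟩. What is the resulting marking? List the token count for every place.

step 1: fire t0:  (P0=3, P1=2, P2=2, P3=4, P4=3) → (P0=2, P1=3, P2=3, P3=7, P4=3)
step 2: fire t4:  (P0=2, P1=3, P2=3, P3=7, P4=3) → (P0=2, P1=6, P2=2, P3=7, P4=4)
step 3: fire t0:  (P0=2, P1=6, P2=2, P3=7, P4=4) → (P0=1, P1=7, P2=3, P3=10, P4=4)
step 4: fire t0:  (P0=1, P1=7, P2=3, P3=10, P4=4) → (P0=0, P1=8, P2=4, P3=13, P4=4)
step 5: fire t3:  (P0=0, P1=8, P2=4, P3=13, P4=4) → (P0=0, P1=8, P2=7, P3=16, P4=3)
step 6: fire t2:  (P0=0, P1=8, P2=7, P3=16, P4=3) → (P0=1, P1=7, P2=7, P3=16, P4=6)

(P0=1, P1=7, P2=7, P3=16, P4=6)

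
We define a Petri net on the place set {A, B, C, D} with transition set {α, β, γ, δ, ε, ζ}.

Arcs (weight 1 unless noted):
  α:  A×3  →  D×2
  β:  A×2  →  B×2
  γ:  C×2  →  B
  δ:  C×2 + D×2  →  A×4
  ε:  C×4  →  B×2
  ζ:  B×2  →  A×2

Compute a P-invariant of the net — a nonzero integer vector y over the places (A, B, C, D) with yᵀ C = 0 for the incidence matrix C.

y = (A:2, B:2, C:1, D:3)

Incidence matrix C (rows=places, cols=transitions):
        α    β    γ    δ    ε    ζ
    A  -3   -2    0    4    0    2
    B   0    2    1    0    2   -2
    C   0    0   -2   -2   -4    0
    D   2    0    0   -2    0    0

Candidate y = [2, 2, 1, 3]; check y·C column-wise:
  col α: 2·-3 + 2·0 + 1·0 + 3·2 = 0
  col β: 2·-2 + 2·2 + 1·0 + 3·0 = 0
  col γ: 2·0 + 2·1 + 1·-2 + 3·0 = 0
  col δ: 2·4 + 2·0 + 1·-2 + 3·-2 = 0
  col ε: 2·0 + 2·2 + 1·-4 + 3·0 = 0
  col ζ: 2·2 + 2·-2 + 1·0 + 3·0 = 0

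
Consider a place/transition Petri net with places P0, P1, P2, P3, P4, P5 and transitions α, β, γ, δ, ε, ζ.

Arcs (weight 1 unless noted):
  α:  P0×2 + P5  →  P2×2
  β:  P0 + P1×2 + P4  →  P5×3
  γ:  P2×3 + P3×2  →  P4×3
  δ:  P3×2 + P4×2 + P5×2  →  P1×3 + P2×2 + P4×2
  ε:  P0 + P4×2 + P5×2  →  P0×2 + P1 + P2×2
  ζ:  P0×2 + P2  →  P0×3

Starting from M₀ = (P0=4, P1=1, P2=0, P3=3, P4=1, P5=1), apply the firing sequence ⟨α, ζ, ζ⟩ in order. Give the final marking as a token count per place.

step 1: fire α:  (P0=4, P1=1, P2=0, P3=3, P4=1, P5=1) → (P0=2, P1=1, P2=2, P3=3, P4=1, P5=0)
step 2: fire ζ:  (P0=2, P1=1, P2=2, P3=3, P4=1, P5=0) → (P0=3, P1=1, P2=1, P3=3, P4=1, P5=0)
step 3: fire ζ:  (P0=3, P1=1, P2=1, P3=3, P4=1, P5=0) → (P0=4, P1=1, P2=0, P3=3, P4=1, P5=0)

(P0=4, P1=1, P2=0, P3=3, P4=1, P5=0)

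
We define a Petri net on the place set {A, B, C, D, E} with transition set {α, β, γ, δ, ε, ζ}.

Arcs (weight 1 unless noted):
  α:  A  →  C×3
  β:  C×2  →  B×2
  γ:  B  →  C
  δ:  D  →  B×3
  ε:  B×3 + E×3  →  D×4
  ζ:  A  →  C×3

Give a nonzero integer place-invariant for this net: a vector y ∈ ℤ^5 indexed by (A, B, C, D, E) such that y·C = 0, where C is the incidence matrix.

y = (A:3, B:1, C:1, D:3, E:3)

Incidence matrix C (rows=places, cols=transitions):
        α    β    γ    δ    ε    ζ
    A  -1    0    0    0    0   -1
    B   0    2   -1    3   -3    0
    C   3   -2    1    0    0    3
    D   0    0    0   -1    4    0
    E   0    0    0    0   -3    0

Candidate y = [3, 1, 1, 3, 3]; check y·C column-wise:
  col α: 3·-1 + 1·0 + 1·3 + 3·0 + 3·0 = 0
  col β: 3·0 + 1·2 + 1·-2 + 3·0 + 3·0 = 0
  col γ: 3·0 + 1·-1 + 1·1 + 3·0 + 3·0 = 0
  col δ: 3·0 + 1·3 + 1·0 + 3·-1 + 3·0 = 0
  col ε: 3·0 + 1·-3 + 1·0 + 3·4 + 3·-3 = 0
  col ζ: 3·-1 + 1·0 + 1·3 + 3·0 + 3·0 = 0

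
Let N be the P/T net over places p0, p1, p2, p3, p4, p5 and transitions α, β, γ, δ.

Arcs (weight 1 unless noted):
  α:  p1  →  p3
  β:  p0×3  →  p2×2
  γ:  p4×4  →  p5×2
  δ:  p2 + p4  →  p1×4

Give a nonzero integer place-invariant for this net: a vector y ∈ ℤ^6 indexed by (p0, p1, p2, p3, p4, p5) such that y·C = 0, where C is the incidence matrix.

y = (p0:8, p1:3, p2:12, p3:3, p4:0, p5:0)

Incidence matrix C (rows=places, cols=transitions):
        α    β    γ    δ
   p0   0   -3    0    0
   p1  -1    0    0    4
   p2   0    2    0   -1
   p3   1    0    0    0
   p4   0    0   -4   -1
   p5   0    0    2    0

Candidate y = [8, 3, 12, 3, 0, 0]; check y·C column-wise:
  col α: 8·0 + 3·-1 + 12·0 + 3·1 = 0
  col β: 8·-3 + 3·0 + 12·2 + 3·0 = 0
  col γ: 8·0 + 3·0 + 12·0 + 3·0 + 0·-4 + 0·2 = 0
  col δ: 8·0 + 3·4 + 12·-1 + 3·0 + 0·-1 = 0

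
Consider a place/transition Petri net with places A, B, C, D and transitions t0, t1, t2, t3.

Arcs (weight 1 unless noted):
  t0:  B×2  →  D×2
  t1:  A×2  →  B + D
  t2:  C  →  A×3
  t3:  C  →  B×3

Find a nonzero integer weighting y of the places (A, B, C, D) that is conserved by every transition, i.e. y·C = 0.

Incidence matrix C (rows=places, cols=transitions):
       t0   t1   t2   t3
    A   0   -2    3    0
    B  -2    1    0    3
    C   0    0   -1   -1
    D   2    1    0    0

Candidate y = [1, 1, 3, 1]; check y·C column-wise:
  col t0: 1·0 + 1·-2 + 3·0 + 1·2 = 0
  col t1: 1·-2 + 1·1 + 3·0 + 1·1 = 0
  col t2: 1·3 + 1·0 + 3·-1 + 1·0 = 0
  col t3: 1·0 + 1·3 + 3·-1 + 1·0 = 0

y = (A:1, B:1, C:3, D:1)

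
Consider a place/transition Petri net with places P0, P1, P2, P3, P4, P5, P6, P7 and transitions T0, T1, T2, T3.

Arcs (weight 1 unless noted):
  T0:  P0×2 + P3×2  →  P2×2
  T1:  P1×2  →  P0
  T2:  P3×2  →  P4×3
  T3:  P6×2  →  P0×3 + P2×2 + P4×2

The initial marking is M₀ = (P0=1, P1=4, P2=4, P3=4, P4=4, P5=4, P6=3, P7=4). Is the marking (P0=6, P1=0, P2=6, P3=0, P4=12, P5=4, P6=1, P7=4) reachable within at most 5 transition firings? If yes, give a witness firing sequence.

YES — reachable via ⟨T1, T1, T2, T2, T3⟩ (5 firings)

step 1: fire T1:  (P0=1, P1=4, P2=4, P3=4, P4=4, P5=4, P6=3, P7=4) → (P0=2, P1=2, P2=4, P3=4, P4=4, P5=4, P6=3, P7=4)
step 2: fire T1:  (P0=2, P1=2, P2=4, P3=4, P4=4, P5=4, P6=3, P7=4) → (P0=3, P1=0, P2=4, P3=4, P4=4, P5=4, P6=3, P7=4)
step 3: fire T2:  (P0=3, P1=0, P2=4, P3=4, P4=4, P5=4, P6=3, P7=4) → (P0=3, P1=0, P2=4, P3=2, P4=7, P5=4, P6=3, P7=4)
step 4: fire T2:  (P0=3, P1=0, P2=4, P3=2, P4=7, P5=4, P6=3, P7=4) → (P0=3, P1=0, P2=4, P3=0, P4=10, P5=4, P6=3, P7=4)
step 5: fire T3:  (P0=3, P1=0, P2=4, P3=0, P4=10, P5=4, P6=3, P7=4) → (P0=6, P1=0, P2=6, P3=0, P4=12, P5=4, P6=1, P7=4)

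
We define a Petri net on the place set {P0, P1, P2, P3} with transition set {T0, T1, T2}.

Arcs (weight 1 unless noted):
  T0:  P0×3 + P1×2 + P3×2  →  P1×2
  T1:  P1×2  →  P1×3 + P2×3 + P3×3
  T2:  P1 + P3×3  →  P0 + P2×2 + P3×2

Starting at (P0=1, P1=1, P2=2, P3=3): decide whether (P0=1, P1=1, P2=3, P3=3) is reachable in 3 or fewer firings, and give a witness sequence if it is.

NO — not reachable within 3 firings

depth 0: 1 marking
depth 1: 2 markings reached so far
depth 2: 2 markings reached so far
(frontier empty at depth 2; search complete)
target is not among the 2 markings reachable within 3 steps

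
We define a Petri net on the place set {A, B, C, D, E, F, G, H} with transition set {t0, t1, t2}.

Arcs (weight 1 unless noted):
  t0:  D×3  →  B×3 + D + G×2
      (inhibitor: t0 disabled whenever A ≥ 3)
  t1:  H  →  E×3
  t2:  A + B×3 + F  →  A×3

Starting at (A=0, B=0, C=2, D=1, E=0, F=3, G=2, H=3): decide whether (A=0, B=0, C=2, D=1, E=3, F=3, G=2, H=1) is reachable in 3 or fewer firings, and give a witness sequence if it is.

depth 0: 1 marking
depth 1: 2 markings reached so far
depth 2: 3 markings reached so far
depth 3: 4 markings reached so far
target is not among the 4 markings reachable within 3 steps

NO — not reachable within 3 firings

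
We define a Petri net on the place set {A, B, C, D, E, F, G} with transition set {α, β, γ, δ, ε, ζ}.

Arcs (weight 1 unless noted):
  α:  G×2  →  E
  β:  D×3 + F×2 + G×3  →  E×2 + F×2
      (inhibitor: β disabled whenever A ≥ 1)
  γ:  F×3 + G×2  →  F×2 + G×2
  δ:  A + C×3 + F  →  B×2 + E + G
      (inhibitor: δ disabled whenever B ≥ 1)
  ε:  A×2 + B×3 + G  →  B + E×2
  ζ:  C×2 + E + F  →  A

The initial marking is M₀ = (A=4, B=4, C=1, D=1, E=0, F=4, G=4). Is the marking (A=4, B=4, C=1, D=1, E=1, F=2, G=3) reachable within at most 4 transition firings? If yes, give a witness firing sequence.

NO — not reachable within 4 firings

depth 0: 1 marking
depth 1: 4 markings reached so far
depth 2: 9 markings reached so far
depth 3: 13 markings reached so far
depth 4: 15 markings reached so far
target is not among the 15 markings reachable within 4 steps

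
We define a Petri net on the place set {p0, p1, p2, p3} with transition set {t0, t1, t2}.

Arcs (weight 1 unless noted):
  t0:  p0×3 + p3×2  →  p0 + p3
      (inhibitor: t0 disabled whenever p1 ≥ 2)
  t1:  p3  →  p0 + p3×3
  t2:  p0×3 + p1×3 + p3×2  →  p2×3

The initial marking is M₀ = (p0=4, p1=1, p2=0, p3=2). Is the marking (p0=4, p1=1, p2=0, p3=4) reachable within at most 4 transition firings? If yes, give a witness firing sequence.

depth 0: 1 marking
depth 1: 3 markings reached so far
depth 2: 5 markings reached so far
depth 3: 8 markings reached so far
depth 4: 11 markings reached so far
target is not among the 11 markings reachable within 4 steps

NO — not reachable within 4 firings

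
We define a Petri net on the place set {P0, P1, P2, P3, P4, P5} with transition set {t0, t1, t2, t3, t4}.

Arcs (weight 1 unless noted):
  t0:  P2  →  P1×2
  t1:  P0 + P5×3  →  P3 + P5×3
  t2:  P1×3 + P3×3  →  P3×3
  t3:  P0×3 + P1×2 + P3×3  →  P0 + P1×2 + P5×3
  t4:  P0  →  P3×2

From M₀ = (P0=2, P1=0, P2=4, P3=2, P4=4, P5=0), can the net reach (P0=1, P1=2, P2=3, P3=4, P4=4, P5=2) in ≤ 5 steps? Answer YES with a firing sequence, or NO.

depth 0: 1 marking
depth 1: 3 markings reached so far
depth 2: 6 markings reached so far
depth 3: 9 markings reached so far
depth 4: 13 markings reached so far
depth 5: 17 markings reached so far
target is not among the 17 markings reachable within 5 steps

NO — not reachable within 5 firings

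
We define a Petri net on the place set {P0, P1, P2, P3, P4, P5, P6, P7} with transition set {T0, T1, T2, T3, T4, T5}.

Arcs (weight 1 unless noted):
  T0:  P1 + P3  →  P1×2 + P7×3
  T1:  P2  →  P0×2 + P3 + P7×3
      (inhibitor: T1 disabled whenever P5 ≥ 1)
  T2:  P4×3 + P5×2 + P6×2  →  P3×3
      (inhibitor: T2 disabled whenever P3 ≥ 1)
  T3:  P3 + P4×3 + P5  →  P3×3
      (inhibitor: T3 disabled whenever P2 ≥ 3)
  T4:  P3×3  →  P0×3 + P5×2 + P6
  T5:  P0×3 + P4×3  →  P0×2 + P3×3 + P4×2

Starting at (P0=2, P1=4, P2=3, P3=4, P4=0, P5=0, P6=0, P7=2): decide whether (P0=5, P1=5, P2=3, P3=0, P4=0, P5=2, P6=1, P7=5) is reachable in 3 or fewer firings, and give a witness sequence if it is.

step 1: fire T0:  (P0=2, P1=4, P2=3, P3=4, P4=0, P5=0, P6=0, P7=2) → (P0=2, P1=5, P2=3, P3=3, P4=0, P5=0, P6=0, P7=5)
step 2: fire T4:  (P0=2, P1=5, P2=3, P3=3, P4=0, P5=0, P6=0, P7=5) → (P0=5, P1=5, P2=3, P3=0, P4=0, P5=2, P6=1, P7=5)

YES — reachable via ⟨T0, T4⟩ (2 firings)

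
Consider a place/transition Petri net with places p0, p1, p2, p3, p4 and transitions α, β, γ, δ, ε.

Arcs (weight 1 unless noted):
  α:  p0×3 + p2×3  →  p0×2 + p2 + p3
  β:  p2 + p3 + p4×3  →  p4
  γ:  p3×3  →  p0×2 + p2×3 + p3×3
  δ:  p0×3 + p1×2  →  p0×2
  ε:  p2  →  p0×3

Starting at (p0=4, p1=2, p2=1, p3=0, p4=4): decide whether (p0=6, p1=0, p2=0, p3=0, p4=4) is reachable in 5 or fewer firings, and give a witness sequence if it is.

YES — reachable via ⟨δ, ε⟩ (2 firings)

step 1: fire δ:  (p0=4, p1=2, p2=1, p3=0, p4=4) → (p0=3, p1=0, p2=1, p3=0, p4=4)
step 2: fire ε:  (p0=3, p1=0, p2=1, p3=0, p4=4) → (p0=6, p1=0, p2=0, p3=0, p4=4)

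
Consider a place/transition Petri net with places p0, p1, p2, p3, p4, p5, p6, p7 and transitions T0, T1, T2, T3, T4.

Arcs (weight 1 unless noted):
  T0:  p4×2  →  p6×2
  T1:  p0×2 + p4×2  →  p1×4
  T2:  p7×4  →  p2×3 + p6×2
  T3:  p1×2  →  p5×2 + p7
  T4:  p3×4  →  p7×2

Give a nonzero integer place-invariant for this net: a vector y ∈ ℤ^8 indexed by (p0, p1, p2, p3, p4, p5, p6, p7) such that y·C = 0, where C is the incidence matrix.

y = (p0:2, p1:1, p2:0, p3:0, p4:0, p5:1, p6:0, p7:0)

Incidence matrix C (rows=places, cols=transitions):
       T0   T1   T2   T3   T4
   p0   0   -2    0    0    0
   p1   0    4    0   -2    0
   p2   0    0    3    0    0
   p3   0    0    0    0   -4
   p4  -2   -2    0    0    0
   p5   0    0    0    2    0
   p6   2    0    2    0    0
   p7   0    0   -4    1    2

Candidate y = [2, 1, 0, 0, 0, 1, 0, 0]; check y·C column-wise:
  col T0: 2·0 + 1·0 + 0·-2 + 1·0 + 0·2 = 0
  col T1: 2·-2 + 1·4 + 0·-2 + 1·0 = 0
  col T2: 2·0 + 1·0 + 0·3 + 1·0 + 0·2 + 0·-4 = 0
  col T3: 2·0 + 1·-2 + 1·2 + 0·1 = 0
  col T4: 2·0 + 1·0 + 0·-4 + 1·0 + 0·2 = 0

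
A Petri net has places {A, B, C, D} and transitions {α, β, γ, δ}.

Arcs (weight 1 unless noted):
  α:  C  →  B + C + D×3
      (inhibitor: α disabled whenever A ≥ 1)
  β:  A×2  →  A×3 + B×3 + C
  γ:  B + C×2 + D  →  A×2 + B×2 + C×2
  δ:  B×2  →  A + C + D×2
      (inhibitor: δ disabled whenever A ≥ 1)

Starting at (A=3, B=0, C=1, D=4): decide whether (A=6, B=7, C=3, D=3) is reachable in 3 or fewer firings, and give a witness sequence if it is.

depth 0: 1 marking
depth 1: 2 markings reached so far
depth 2: 4 markings reached so far
depth 3: 7 markings reached so far
target is not among the 7 markings reachable within 3 steps

NO — not reachable within 3 firings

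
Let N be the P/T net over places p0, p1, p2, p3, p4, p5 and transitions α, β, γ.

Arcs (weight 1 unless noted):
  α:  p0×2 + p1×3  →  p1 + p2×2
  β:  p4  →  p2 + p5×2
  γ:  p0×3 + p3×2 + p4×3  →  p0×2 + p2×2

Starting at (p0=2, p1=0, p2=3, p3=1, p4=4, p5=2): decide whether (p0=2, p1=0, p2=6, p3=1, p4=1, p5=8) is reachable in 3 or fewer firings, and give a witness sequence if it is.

step 1: fire β:  (p0=2, p1=0, p2=3, p3=1, p4=4, p5=2) → (p0=2, p1=0, p2=4, p3=1, p4=3, p5=4)
step 2: fire β:  (p0=2, p1=0, p2=4, p3=1, p4=3, p5=4) → (p0=2, p1=0, p2=5, p3=1, p4=2, p5=6)
step 3: fire β:  (p0=2, p1=0, p2=5, p3=1, p4=2, p5=6) → (p0=2, p1=0, p2=6, p3=1, p4=1, p5=8)

YES — reachable via ⟨β, β, β⟩ (3 firings)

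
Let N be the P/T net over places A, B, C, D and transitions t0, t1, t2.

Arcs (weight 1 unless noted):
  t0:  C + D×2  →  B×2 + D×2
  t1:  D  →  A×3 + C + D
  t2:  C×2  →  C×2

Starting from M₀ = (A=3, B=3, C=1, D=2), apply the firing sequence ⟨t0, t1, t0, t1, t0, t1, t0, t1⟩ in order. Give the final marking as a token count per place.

step 1: fire t0:  (A=3, B=3, C=1, D=2) → (A=3, B=5, C=0, D=2)
step 2: fire t1:  (A=3, B=5, C=0, D=2) → (A=6, B=5, C=1, D=2)
step 3: fire t0:  (A=6, B=5, C=1, D=2) → (A=6, B=7, C=0, D=2)
step 4: fire t1:  (A=6, B=7, C=0, D=2) → (A=9, B=7, C=1, D=2)
step 5: fire t0:  (A=9, B=7, C=1, D=2) → (A=9, B=9, C=0, D=2)
step 6: fire t1:  (A=9, B=9, C=0, D=2) → (A=12, B=9, C=1, D=2)
step 7: fire t0:  (A=12, B=9, C=1, D=2) → (A=12, B=11, C=0, D=2)
step 8: fire t1:  (A=12, B=11, C=0, D=2) → (A=15, B=11, C=1, D=2)

(A=15, B=11, C=1, D=2)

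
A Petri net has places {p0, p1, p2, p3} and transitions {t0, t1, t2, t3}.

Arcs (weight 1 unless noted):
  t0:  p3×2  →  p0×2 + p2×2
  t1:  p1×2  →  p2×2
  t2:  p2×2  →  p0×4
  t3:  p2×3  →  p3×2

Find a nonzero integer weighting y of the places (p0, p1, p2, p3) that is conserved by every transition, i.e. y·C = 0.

y = (p0:1, p1:2, p2:2, p3:3)

Incidence matrix C (rows=places, cols=transitions):
       t0   t1   t2   t3
   p0   2    0    4    0
   p1   0   -2    0    0
   p2   2    2   -2   -3
   p3  -2    0    0    2

Candidate y = [1, 2, 2, 3]; check y·C column-wise:
  col t0: 1·2 + 2·0 + 2·2 + 3·-2 = 0
  col t1: 1·0 + 2·-2 + 2·2 + 3·0 = 0
  col t2: 1·4 + 2·0 + 2·-2 + 3·0 = 0
  col t3: 1·0 + 2·0 + 2·-3 + 3·2 = 0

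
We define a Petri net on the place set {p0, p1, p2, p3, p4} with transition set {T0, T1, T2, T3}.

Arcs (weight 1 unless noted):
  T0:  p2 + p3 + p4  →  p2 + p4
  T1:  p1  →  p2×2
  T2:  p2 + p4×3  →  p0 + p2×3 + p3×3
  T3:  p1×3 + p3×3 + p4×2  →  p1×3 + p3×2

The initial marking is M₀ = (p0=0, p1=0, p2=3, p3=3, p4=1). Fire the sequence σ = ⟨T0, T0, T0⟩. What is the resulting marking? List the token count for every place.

step 1: fire T0:  (p0=0, p1=0, p2=3, p3=3, p4=1) → (p0=0, p1=0, p2=3, p3=2, p4=1)
step 2: fire T0:  (p0=0, p1=0, p2=3, p3=2, p4=1) → (p0=0, p1=0, p2=3, p3=1, p4=1)
step 3: fire T0:  (p0=0, p1=0, p2=3, p3=1, p4=1) → (p0=0, p1=0, p2=3, p3=0, p4=1)

(p0=0, p1=0, p2=3, p3=0, p4=1)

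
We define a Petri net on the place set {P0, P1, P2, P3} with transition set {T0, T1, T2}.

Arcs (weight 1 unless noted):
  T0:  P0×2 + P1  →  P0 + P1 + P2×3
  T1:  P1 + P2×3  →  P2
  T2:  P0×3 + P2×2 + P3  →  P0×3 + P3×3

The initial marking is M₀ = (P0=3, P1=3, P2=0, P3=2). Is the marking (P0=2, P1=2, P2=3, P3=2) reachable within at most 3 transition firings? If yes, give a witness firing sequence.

NO — not reachable within 3 firings

depth 0: 1 marking
depth 1: 2 markings reached so far
depth 2: 4 markings reached so far
depth 3: 5 markings reached so far
target is not among the 5 markings reachable within 3 steps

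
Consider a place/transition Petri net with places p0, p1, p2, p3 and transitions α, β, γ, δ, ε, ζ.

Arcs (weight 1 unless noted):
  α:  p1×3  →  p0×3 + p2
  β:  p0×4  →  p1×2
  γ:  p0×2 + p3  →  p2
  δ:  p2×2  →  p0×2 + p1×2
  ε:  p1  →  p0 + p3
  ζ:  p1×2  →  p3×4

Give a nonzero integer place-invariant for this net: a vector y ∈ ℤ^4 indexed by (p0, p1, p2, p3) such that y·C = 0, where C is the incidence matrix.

Incidence matrix C (rows=places, cols=transitions):
        α    β    γ    δ    ε    ζ
   p0   3   -4   -2    2    1    0
   p1  -3    2    0    2   -1   -2
   p2   1    0    1   -2    0    0
   p3   0    0   -1    0    1    4

Candidate y = [1, 2, 3, 1]; check y·C column-wise:
  col α: 1·3 + 2·-3 + 3·1 + 1·0 = 0
  col β: 1·-4 + 2·2 + 3·0 + 1·0 = 0
  col γ: 1·-2 + 2·0 + 3·1 + 1·-1 = 0
  col δ: 1·2 + 2·2 + 3·-2 + 1·0 = 0
  col ε: 1·1 + 2·-1 + 3·0 + 1·1 = 0
  col ζ: 1·0 + 2·-2 + 3·0 + 1·4 = 0

y = (p0:1, p1:2, p2:3, p3:1)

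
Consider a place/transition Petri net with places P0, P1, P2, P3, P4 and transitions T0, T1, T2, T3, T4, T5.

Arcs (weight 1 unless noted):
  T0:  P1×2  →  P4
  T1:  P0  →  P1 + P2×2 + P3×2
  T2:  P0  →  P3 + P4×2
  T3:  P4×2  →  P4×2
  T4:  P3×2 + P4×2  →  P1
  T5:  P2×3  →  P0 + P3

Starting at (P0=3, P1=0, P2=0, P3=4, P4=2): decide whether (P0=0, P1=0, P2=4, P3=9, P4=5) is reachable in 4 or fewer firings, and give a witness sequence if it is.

step 1: fire T1:  (P0=3, P1=0, P2=0, P3=4, P4=2) → (P0=2, P1=1, P2=2, P3=6, P4=2)
step 2: fire T1:  (P0=2, P1=1, P2=2, P3=6, P4=2) → (P0=1, P1=2, P2=4, P3=8, P4=2)
step 3: fire T0:  (P0=1, P1=2, P2=4, P3=8, P4=2) → (P0=1, P1=0, P2=4, P3=8, P4=3)
step 4: fire T2:  (P0=1, P1=0, P2=4, P3=8, P4=3) → (P0=0, P1=0, P2=4, P3=9, P4=5)

YES — reachable via ⟨T1, T1, T0, T2⟩ (4 firings)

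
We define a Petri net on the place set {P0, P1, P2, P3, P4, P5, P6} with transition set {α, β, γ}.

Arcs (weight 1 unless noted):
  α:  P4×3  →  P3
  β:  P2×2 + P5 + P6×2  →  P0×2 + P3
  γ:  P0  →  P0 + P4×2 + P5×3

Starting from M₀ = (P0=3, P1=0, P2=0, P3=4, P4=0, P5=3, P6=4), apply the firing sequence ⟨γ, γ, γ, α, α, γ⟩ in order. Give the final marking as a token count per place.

step 1: fire γ:  (P0=3, P1=0, P2=0, P3=4, P4=0, P5=3, P6=4) → (P0=3, P1=0, P2=0, P3=4, P4=2, P5=6, P6=4)
step 2: fire γ:  (P0=3, P1=0, P2=0, P3=4, P4=2, P5=6, P6=4) → (P0=3, P1=0, P2=0, P3=4, P4=4, P5=9, P6=4)
step 3: fire γ:  (P0=3, P1=0, P2=0, P3=4, P4=4, P5=9, P6=4) → (P0=3, P1=0, P2=0, P3=4, P4=6, P5=12, P6=4)
step 4: fire α:  (P0=3, P1=0, P2=0, P3=4, P4=6, P5=12, P6=4) → (P0=3, P1=0, P2=0, P3=5, P4=3, P5=12, P6=4)
step 5: fire α:  (P0=3, P1=0, P2=0, P3=5, P4=3, P5=12, P6=4) → (P0=3, P1=0, P2=0, P3=6, P4=0, P5=12, P6=4)
step 6: fire γ:  (P0=3, P1=0, P2=0, P3=6, P4=0, P5=12, P6=4) → (P0=3, P1=0, P2=0, P3=6, P4=2, P5=15, P6=4)

(P0=3, P1=0, P2=0, P3=6, P4=2, P5=15, P6=4)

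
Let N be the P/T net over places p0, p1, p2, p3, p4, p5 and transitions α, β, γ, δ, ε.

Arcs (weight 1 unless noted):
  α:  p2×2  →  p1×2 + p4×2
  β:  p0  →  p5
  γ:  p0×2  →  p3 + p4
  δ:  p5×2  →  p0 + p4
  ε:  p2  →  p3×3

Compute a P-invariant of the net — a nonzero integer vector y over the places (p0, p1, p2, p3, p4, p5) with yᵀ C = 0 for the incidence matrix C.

Incidence matrix C (rows=places, cols=transitions):
        α    β    γ    δ    ε
   p0   0   -1   -2    1    0
   p1   2    0    0    0    0
   p2  -2    0    0    0   -1
   p3   0    0    1    0    3
   p4   2    0    1    1    0
   p5   0    1    0   -2    0

Candidate y = [1, 2, 3, 1, 1, 1]; check y·C column-wise:
  col α: 1·0 + 2·2 + 3·-2 + 1·0 + 1·2 + 1·0 = 0
  col β: 1·-1 + 2·0 + 3·0 + 1·0 + 1·0 + 1·1 = 0
  col γ: 1·-2 + 2·0 + 3·0 + 1·1 + 1·1 + 1·0 = 0
  col δ: 1·1 + 2·0 + 3·0 + 1·0 + 1·1 + 1·-2 = 0
  col ε: 1·0 + 2·0 + 3·-1 + 1·3 + 1·0 + 1·0 = 0

y = (p0:1, p1:2, p2:3, p3:1, p4:1, p5:1)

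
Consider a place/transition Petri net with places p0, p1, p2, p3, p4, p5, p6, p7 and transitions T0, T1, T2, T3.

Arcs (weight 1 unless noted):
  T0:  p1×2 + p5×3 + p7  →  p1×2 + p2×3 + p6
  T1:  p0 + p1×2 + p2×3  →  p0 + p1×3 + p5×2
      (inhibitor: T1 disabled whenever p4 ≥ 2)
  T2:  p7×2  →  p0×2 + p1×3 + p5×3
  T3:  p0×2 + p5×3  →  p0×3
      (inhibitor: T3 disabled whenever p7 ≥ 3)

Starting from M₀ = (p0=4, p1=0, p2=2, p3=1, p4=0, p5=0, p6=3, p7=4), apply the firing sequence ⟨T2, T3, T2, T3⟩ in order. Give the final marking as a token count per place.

(p0=10, p1=6, p2=2, p3=1, p4=0, p5=0, p6=3, p7=0)

step 1: fire T2:  (p0=4, p1=0, p2=2, p3=1, p4=0, p5=0, p6=3, p7=4) → (p0=6, p1=3, p2=2, p3=1, p4=0, p5=3, p6=3, p7=2)
step 2: fire T3:  (p0=6, p1=3, p2=2, p3=1, p4=0, p5=3, p6=3, p7=2) → (p0=7, p1=3, p2=2, p3=1, p4=0, p5=0, p6=3, p7=2)
step 3: fire T2:  (p0=7, p1=3, p2=2, p3=1, p4=0, p5=0, p6=3, p7=2) → (p0=9, p1=6, p2=2, p3=1, p4=0, p5=3, p6=3, p7=0)
step 4: fire T3:  (p0=9, p1=6, p2=2, p3=1, p4=0, p5=3, p6=3, p7=0) → (p0=10, p1=6, p2=2, p3=1, p4=0, p5=0, p6=3, p7=0)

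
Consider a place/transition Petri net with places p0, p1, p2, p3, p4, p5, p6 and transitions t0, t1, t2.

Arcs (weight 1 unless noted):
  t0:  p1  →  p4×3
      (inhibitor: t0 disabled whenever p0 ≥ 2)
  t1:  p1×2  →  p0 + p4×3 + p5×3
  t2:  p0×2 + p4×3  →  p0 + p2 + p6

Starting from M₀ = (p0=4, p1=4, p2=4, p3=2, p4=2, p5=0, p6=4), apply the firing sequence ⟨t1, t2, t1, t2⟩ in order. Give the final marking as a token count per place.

(p0=4, p1=0, p2=6, p3=2, p4=2, p5=6, p6=6)

step 1: fire t1:  (p0=4, p1=4, p2=4, p3=2, p4=2, p5=0, p6=4) → (p0=5, p1=2, p2=4, p3=2, p4=5, p5=3, p6=4)
step 2: fire t2:  (p0=5, p1=2, p2=4, p3=2, p4=5, p5=3, p6=4) → (p0=4, p1=2, p2=5, p3=2, p4=2, p5=3, p6=5)
step 3: fire t1:  (p0=4, p1=2, p2=5, p3=2, p4=2, p5=3, p6=5) → (p0=5, p1=0, p2=5, p3=2, p4=5, p5=6, p6=5)
step 4: fire t2:  (p0=5, p1=0, p2=5, p3=2, p4=5, p5=6, p6=5) → (p0=4, p1=0, p2=6, p3=2, p4=2, p5=6, p6=6)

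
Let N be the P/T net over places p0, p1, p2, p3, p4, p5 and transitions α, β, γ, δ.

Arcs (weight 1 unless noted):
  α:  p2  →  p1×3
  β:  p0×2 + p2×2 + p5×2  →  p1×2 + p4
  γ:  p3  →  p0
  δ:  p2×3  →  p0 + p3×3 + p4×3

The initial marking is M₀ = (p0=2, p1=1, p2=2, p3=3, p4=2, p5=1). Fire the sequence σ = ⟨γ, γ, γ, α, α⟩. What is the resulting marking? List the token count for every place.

step 1: fire γ:  (p0=2, p1=1, p2=2, p3=3, p4=2, p5=1) → (p0=3, p1=1, p2=2, p3=2, p4=2, p5=1)
step 2: fire γ:  (p0=3, p1=1, p2=2, p3=2, p4=2, p5=1) → (p0=4, p1=1, p2=2, p3=1, p4=2, p5=1)
step 3: fire γ:  (p0=4, p1=1, p2=2, p3=1, p4=2, p5=1) → (p0=5, p1=1, p2=2, p3=0, p4=2, p5=1)
step 4: fire α:  (p0=5, p1=1, p2=2, p3=0, p4=2, p5=1) → (p0=5, p1=4, p2=1, p3=0, p4=2, p5=1)
step 5: fire α:  (p0=5, p1=4, p2=1, p3=0, p4=2, p5=1) → (p0=5, p1=7, p2=0, p3=0, p4=2, p5=1)

(p0=5, p1=7, p2=0, p3=0, p4=2, p5=1)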